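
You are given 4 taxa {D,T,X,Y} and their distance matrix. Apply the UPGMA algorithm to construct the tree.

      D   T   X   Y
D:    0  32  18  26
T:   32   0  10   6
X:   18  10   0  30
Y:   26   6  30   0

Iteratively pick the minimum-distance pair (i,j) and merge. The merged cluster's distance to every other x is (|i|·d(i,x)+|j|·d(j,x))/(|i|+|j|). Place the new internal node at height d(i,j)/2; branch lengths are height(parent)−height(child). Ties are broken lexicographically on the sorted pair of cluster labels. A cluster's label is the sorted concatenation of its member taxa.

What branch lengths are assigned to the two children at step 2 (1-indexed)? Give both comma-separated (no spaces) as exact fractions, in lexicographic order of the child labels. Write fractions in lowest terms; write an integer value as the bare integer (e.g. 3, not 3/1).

9,9

step 1: merge (T,Y) at d=6; branch lengths T→3, Y→3; new cluster TY
  updated: d(D,TY)=29, d(TY,X)=20
step 2: merge (D,X) at d=18; branch lengths D→9, X→9; new cluster DX
  updated: d(DX,TY)=49/2
step 3: merge (DX,TY) at d=49/2; branch lengths DX→13/4, TY→37/4; new cluster DTXY
final tree: ((D:9,X:9):13/4,(T:3,Y:3):37/4)
total length: 73/2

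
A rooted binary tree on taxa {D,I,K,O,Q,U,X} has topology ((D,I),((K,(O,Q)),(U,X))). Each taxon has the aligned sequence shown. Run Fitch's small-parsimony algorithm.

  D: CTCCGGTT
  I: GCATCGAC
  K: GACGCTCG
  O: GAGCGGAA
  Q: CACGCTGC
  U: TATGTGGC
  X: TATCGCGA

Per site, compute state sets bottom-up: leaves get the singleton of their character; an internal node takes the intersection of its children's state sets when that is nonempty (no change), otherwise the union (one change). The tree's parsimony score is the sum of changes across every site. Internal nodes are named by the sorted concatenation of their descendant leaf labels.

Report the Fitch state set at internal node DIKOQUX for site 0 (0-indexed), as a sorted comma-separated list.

[col 0] DI: children D:{C}, I:{G} ∪→ {C,G}; cost 1
[col 0] OQ: children O:{G}, Q:{C} ∪→ {C,G}; cost 1
[col 0] KOQ: children K:{G}, OQ:{C,G} ∩→ {G}; cost 0
[col 0] UX: children U:{T}, X:{T} ∩→ {T}; cost 0
[col 0] KOQUX: children KOQ:{G}, UX:{T} ∪→ {G,T}; cost 1
[col 0] DIKOQUX: children DI:{C,G}, KOQUX:{G,T} ∩→ {G}; cost 0
[col 1] DI: children D:{T}, I:{C} ∪→ {C,T}; cost 1
[col 1] OQ: children O:{A}, Q:{A} ∩→ {A}; cost 0
[col 1] KOQ: children K:{A}, OQ:{A} ∩→ {A}; cost 0
[col 1] UX: children U:{A}, X:{A} ∩→ {A}; cost 0
[col 1] KOQUX: children KOQ:{A}, UX:{A} ∩→ {A}; cost 0
[col 1] DIKOQUX: children DI:{C,T}, KOQUX:{A} ∪→ {A,C,T}; cost 1
[col 2] DI: children D:{C}, I:{A} ∪→ {A,C}; cost 1
[col 2] OQ: children O:{G}, Q:{C} ∪→ {C,G}; cost 1
[col 2] KOQ: children K:{C}, OQ:{C,G} ∩→ {C}; cost 0
[col 2] UX: children U:{T}, X:{T} ∩→ {T}; cost 0
[col 2] KOQUX: children KOQ:{C}, UX:{T} ∪→ {C,T}; cost 1
[col 2] DIKOQUX: children DI:{A,C}, KOQUX:{C,T} ∩→ {C}; cost 0
[col 3] DI: children D:{C}, I:{T} ∪→ {C,T}; cost 1
[col 3] OQ: children O:{C}, Q:{G} ∪→ {C,G}; cost 1
[col 3] KOQ: children K:{G}, OQ:{C,G} ∩→ {G}; cost 0
[col 3] UX: children U:{G}, X:{C} ∪→ {C,G}; cost 1
[col 3] KOQUX: children KOQ:{G}, UX:{C,G} ∩→ {G}; cost 0
[col 3] DIKOQUX: children DI:{C,T}, KOQUX:{G} ∪→ {C,G,T}; cost 1
[col 4] DI: children D:{G}, I:{C} ∪→ {C,G}; cost 1
[col 4] OQ: children O:{G}, Q:{C} ∪→ {C,G}; cost 1
[col 4] KOQ: children K:{C}, OQ:{C,G} ∩→ {C}; cost 0
[col 4] UX: children U:{T}, X:{G} ∪→ {G,T}; cost 1
[col 4] KOQUX: children KOQ:{C}, UX:{G,T} ∪→ {C,G,T}; cost 1
[col 4] DIKOQUX: children DI:{C,G}, KOQUX:{C,G,T} ∩→ {C,G}; cost 0
[col 5] DI: children D:{G}, I:{G} ∩→ {G}; cost 0
[col 5] OQ: children O:{G}, Q:{T} ∪→ {G,T}; cost 1
[col 5] KOQ: children K:{T}, OQ:{G,T} ∩→ {T}; cost 0
[col 5] UX: children U:{G}, X:{C} ∪→ {C,G}; cost 1
[col 5] KOQUX: children KOQ:{T}, UX:{C,G} ∪→ {C,G,T}; cost 1
[col 5] DIKOQUX: children DI:{G}, KOQUX:{C,G,T} ∩→ {G}; cost 0
[col 6] DI: children D:{T}, I:{A} ∪→ {A,T}; cost 1
[col 6] OQ: children O:{A}, Q:{G} ∪→ {A,G}; cost 1
[col 6] KOQ: children K:{C}, OQ:{A,G} ∪→ {A,C,G}; cost 1
[col 6] UX: children U:{G}, X:{G} ∩→ {G}; cost 0
[col 6] KOQUX: children KOQ:{A,C,G}, UX:{G} ∩→ {G}; cost 0
[col 6] DIKOQUX: children DI:{A,T}, KOQUX:{G} ∪→ {A,G,T}; cost 1
[col 7] DI: children D:{T}, I:{C} ∪→ {C,T}; cost 1
[col 7] OQ: children O:{A}, Q:{C} ∪→ {A,C}; cost 1
[col 7] KOQ: children K:{G}, OQ:{A,C} ∪→ {A,C,G}; cost 1
[col 7] UX: children U:{C}, X:{A} ∪→ {A,C}; cost 1
[col 7] KOQUX: children KOQ:{A,C,G}, UX:{A,C} ∩→ {A,C}; cost 0
[col 7] DIKOQUX: children DI:{C,T}, KOQUX:{A,C} ∩→ {C}; cost 0
per-site changes: [3, 2, 3, 4, 4, 3, 4, 4]; total = 27

G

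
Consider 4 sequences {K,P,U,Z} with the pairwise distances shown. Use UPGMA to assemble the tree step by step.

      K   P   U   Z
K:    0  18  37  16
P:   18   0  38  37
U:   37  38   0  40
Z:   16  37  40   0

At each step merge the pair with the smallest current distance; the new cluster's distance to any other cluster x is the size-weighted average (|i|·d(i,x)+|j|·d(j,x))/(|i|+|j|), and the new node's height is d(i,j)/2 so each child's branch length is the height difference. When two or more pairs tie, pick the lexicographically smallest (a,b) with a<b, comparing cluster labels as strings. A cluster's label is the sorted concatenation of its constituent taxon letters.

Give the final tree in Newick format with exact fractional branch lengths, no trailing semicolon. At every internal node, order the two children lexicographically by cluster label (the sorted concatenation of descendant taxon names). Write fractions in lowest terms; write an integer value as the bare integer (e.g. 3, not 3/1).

1. join K+Z (d=16) ⇒ KZ; edges |K|=8, |Z|=8
  updated: d(KZ,P)=55/2, d(KZ,U)=77/2
2. join KZ+P (d=55/2) ⇒ KPZ; edges |KZ|=23/4, |P|=55/4
  updated: d(KPZ,U)=115/3
3. join KPZ+U (d=115/3) ⇒ KPUZ; edges |KPZ|=65/12, |U|=115/6
final tree: (((K:8,Z:8):23/4,P:55/4):65/12,U:115/6)
total length: 721/12

(((K:8,Z:8):23/4,P:55/4):65/12,U:115/6)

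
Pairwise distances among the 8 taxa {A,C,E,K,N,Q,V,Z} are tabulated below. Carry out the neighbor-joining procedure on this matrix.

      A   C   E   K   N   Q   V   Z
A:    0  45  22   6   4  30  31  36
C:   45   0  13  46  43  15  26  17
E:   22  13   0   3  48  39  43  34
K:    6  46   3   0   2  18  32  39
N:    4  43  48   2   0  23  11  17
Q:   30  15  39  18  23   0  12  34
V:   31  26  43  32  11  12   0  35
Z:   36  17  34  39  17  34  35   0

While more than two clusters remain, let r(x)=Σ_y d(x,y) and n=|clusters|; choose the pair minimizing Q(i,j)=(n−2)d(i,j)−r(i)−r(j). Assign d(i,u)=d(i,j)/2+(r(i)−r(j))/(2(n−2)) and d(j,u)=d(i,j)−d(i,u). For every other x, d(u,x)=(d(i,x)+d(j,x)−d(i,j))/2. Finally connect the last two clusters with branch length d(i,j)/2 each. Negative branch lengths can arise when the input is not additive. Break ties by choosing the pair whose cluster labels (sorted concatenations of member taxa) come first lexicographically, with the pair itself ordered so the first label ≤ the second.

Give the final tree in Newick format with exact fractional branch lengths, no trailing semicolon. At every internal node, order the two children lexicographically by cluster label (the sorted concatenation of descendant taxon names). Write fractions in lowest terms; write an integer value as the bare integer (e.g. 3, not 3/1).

iteration 1: select E,K (d=3, Q=-330); attach at lengths (37/6, -19/6); label the merged cluster EK
  updated: d(A,EK)=25/2, d(C,EK)=28, d(EK,N)=47/2, d(EK,Q)=27, d(EK,V)=36, d(EK,Z)=35
iteration 2: select C,Z (d=17, Q=-263); attach at lengths (17/2, 17/2); label the merged cluster CZ
  updated: d(A,CZ)=32, d(CZ,EK)=23, d(CZ,N)=43/2, d(CZ,Q)=16, d(CZ,V)=22
iteration 3: select A,EK (d=25/2, Q=-363/2); attach at lengths (75/16, 125/16); label the merged cluster AEK
  updated: d(AEK,CZ)=85/4, d(AEK,N)=15/2, d(AEK,Q)=89/4, d(AEK,V)=109/4
iteration 4: select AEK,N (d=15/2, Q=-475/4); attach at lengths (151/24, 29/24); label the merged cluster AEKN
  updated: d(AEKN,CZ)=141/8, d(AEKN,Q)=151/8, d(AEKN,V)=123/8
iteration 5: select AEKN,CZ (d=141/8, Q=-289/4); attach at lengths (63/8, 39/4); label the merged cluster ACEKNZ
  updated: d(ACEKNZ,Q)=69/8, d(ACEKNZ,V)=79/8
iteration 6: select ACEKNZ,Q (d=69/8, Q=-61/2); attach at lengths (13/4, 43/8); label the merged cluster ACEKNQZ
  updated: d(ACEKNQZ,V)=53/8
iteration 7: select ACEKNQZ,V (d=53/8); attach at lengths (53/16, 53/16); label the merged cluster ACEKNQVZ
final tree: (((((A:75/16,(E:37/6,K:-19/6):125/16):151/24,N:29/24):63/8,(C:17/2,Z:17/2):39/4):13/4,Q:43/8):53/16,V:53/16)
total length: 583/8

(((((A:75/16,(E:37/6,K:-19/6):125/16):151/24,N:29/24):63/8,(C:17/2,Z:17/2):39/4):13/4,Q:43/8):53/16,V:53/16)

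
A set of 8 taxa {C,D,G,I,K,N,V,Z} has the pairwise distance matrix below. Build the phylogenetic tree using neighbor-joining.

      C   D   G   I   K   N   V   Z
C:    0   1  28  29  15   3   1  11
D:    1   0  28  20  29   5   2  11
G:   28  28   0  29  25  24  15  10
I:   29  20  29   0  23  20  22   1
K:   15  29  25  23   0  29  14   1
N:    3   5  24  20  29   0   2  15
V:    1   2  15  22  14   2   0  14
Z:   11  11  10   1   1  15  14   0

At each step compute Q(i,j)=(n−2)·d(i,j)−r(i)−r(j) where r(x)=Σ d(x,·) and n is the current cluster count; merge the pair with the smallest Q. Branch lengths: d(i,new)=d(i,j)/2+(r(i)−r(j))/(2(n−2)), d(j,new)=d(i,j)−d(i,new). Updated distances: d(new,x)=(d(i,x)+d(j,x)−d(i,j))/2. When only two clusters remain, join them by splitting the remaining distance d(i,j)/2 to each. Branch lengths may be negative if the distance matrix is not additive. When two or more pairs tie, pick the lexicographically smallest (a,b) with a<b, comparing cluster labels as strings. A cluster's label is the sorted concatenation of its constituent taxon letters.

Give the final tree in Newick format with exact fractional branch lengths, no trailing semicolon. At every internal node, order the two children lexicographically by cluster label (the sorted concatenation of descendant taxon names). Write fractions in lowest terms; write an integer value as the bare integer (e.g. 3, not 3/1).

(((C:-27/64,D:91/64):93/64,((G:105/8,((I:29/4,Z:-25/4):67/20,K:163/20):25/8):185/24,V:-10/3):193/64):131/128,N:131/128)

step 1: merge (I,Z) at d=1, Q=-201; branch lengths I→29/4, Z→-25/4; new cluster IZ
  updated: d(C,IZ)=39/2, d(D,IZ)=15, d(G,IZ)=19, d(IZ,K)=23/2, d(IZ,N)=17, d(IZ,V)=35/2
step 2: merge (IZ,K) at d=23/2, Q=-331/2; branch lengths IZ→67/20, K→163/20; new cluster IKZ
  updated: d(C,IKZ)=23/2, d(D,IKZ)=65/4, d(G,IKZ)=65/4, d(IKZ,N)=69/4, d(IKZ,V)=10
step 3: merge (G,IKZ) at d=65/4, Q=-235/2; branch lengths G→105/8, IKZ→25/8; new cluster GIKZ
  updated: d(C,GIKZ)=93/8, d(D,GIKZ)=14, d(GIKZ,N)=25/2, d(GIKZ,V)=35/8
step 4: merge (GIKZ,V) at d=35/8, Q=-155/4; branch lengths GIKZ→185/24, V→-10/3; new cluster GIKVZ
  updated: d(C,GIKVZ)=33/8, d(D,GIKVZ)=93/16, d(GIKVZ,N)=81/16
step 5: merge (C,D) at d=1, Q=-287/16; branch lengths C→-27/64, D→91/64; new cluster CD
  updated: d(CD,GIKVZ)=143/32, d(CD,N)=7/2
step 6: merge (CD,GIKVZ) at d=143/32, Q=-417/32; branch lengths CD→93/64, GIKVZ→193/64; new cluster CDGIKVZ
  updated: d(CDGIKVZ,N)=131/64
step 7: merge (CDGIKVZ,N) at d=131/64; branch lengths CDGIKVZ→131/128, N→131/128; new cluster CDGIKNVZ
final tree: (((C:-27/64,D:91/64):93/64,((G:105/8,((I:29/4,Z:-25/4):67/20,K:163/20):25/8):185/24,V:-10/3):193/64):131/128,N:131/128)
total length: 2601/64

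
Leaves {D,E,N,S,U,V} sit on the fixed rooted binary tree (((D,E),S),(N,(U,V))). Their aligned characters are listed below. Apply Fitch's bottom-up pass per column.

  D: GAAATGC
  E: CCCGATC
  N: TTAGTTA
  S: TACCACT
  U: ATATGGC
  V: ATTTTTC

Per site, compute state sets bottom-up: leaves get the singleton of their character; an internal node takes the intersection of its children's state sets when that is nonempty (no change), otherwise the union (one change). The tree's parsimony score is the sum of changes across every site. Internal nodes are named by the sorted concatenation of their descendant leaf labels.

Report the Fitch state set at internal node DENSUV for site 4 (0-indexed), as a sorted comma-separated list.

site 0, node DE: D={G} ∪ E={C} → {C,G} (+1)
site 0, node DES: DE={C,G} ∪ S={T} → {C,G,T} (+1)
site 0, node UV: U={A} ∩ V={A} → {A} (+0)
site 0, node NUV: N={T} ∪ UV={A} → {A,T} (+1)
site 0, node DENSUV: DES={C,G,T} ∩ NUV={A,T} → {T} (+0)
site 1, node DE: D={A} ∪ E={C} → {A,C} (+1)
site 1, node DES: DE={A,C} ∩ S={A} → {A} (+0)
site 1, node UV: U={T} ∩ V={T} → {T} (+0)
site 1, node NUV: N={T} ∩ UV={T} → {T} (+0)
site 1, node DENSUV: DES={A} ∪ NUV={T} → {A,T} (+1)
site 2, node DE: D={A} ∪ E={C} → {A,C} (+1)
site 2, node DES: DE={A,C} ∩ S={C} → {C} (+0)
site 2, node UV: U={A} ∪ V={T} → {A,T} (+1)
site 2, node NUV: N={A} ∩ UV={A,T} → {A} (+0)
site 2, node DENSUV: DES={C} ∪ NUV={A} → {A,C} (+1)
site 3, node DE: D={A} ∪ E={G} → {A,G} (+1)
site 3, node DES: DE={A,G} ∪ S={C} → {A,C,G} (+1)
site 3, node UV: U={T} ∩ V={T} → {T} (+0)
site 3, node NUV: N={G} ∪ UV={T} → {G,T} (+1)
site 3, node DENSUV: DES={A,C,G} ∩ NUV={G,T} → {G} (+0)
site 4, node DE: D={T} ∪ E={A} → {A,T} (+1)
site 4, node DES: DE={A,T} ∩ S={A} → {A} (+0)
site 4, node UV: U={G} ∪ V={T} → {G,T} (+1)
site 4, node NUV: N={T} ∩ UV={G,T} → {T} (+0)
site 4, node DENSUV: DES={A} ∪ NUV={T} → {A,T} (+1)
site 5, node DE: D={G} ∪ E={T} → {G,T} (+1)
site 5, node DES: DE={G,T} ∪ S={C} → {C,G,T} (+1)
site 5, node UV: U={G} ∪ V={T} → {G,T} (+1)
site 5, node NUV: N={T} ∩ UV={G,T} → {T} (+0)
site 5, node DENSUV: DES={C,G,T} ∩ NUV={T} → {T} (+0)
site 6, node DE: D={C} ∩ E={C} → {C} (+0)
site 6, node DES: DE={C} ∪ S={T} → {C,T} (+1)
site 6, node UV: U={C} ∩ V={C} → {C} (+0)
site 6, node NUV: N={A} ∪ UV={C} → {A,C} (+1)
site 6, node DENSUV: DES={C,T} ∩ NUV={A,C} → {C} (+0)
per-site changes: [3, 2, 3, 3, 3, 3, 2]; total = 19

A,T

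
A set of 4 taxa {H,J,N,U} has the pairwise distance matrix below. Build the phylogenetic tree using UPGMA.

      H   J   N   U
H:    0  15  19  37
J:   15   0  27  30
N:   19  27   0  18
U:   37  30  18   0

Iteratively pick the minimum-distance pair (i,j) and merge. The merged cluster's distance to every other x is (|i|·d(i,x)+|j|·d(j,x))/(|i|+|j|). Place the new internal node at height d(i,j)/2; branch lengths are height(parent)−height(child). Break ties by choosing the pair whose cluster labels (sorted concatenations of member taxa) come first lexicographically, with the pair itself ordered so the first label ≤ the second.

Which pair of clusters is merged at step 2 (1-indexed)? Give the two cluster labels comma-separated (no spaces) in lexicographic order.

N,U

step 1: merge (H,J) at d=15; branch lengths H→15/2, J→15/2; new cluster HJ
  updated: d(HJ,N)=23, d(HJ,U)=67/2
step 2: merge (N,U) at d=18; branch lengths N→9, U→9; new cluster NU
  updated: d(HJ,NU)=113/4
step 3: merge (HJ,NU) at d=113/4; branch lengths HJ→53/8, NU→41/8; new cluster HJNU
final tree: ((H:15/2,J:15/2):53/8,(N:9,U:9):41/8)
total length: 179/4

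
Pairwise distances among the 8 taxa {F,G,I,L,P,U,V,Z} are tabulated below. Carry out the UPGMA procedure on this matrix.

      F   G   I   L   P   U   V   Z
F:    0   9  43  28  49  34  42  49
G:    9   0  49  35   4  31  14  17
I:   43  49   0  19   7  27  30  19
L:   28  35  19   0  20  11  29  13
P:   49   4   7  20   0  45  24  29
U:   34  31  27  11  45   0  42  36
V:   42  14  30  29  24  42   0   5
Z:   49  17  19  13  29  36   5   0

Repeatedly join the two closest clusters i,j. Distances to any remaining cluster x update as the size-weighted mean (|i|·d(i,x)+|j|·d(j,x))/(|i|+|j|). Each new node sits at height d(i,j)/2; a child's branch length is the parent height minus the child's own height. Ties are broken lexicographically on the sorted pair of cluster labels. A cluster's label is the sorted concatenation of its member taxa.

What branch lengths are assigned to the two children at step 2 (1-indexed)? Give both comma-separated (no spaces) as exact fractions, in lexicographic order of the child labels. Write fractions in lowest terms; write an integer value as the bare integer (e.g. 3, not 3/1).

1. join G+P (d=4) ⇒ GP; edges |G|=2, |P|=2
  updated: d(F,GP)=29, d(GP,I)=28, d(GP,L)=55/2, d(GP,U)=38, d(GP,V)=19, d(GP,Z)=23
2. join V+Z (d=5) ⇒ VZ; edges |V|=5/2, |Z|=5/2
  updated: d(F,VZ)=91/2, d(GP,VZ)=21, d(I,VZ)=49/2, d(L,VZ)=21, d(U,VZ)=39
3. join L+U (d=11) ⇒ LU; edges |L|=11/2, |U|=11/2
  updated: d(F,LU)=31, d(GP,LU)=131/4, d(I,LU)=23, d(LU,VZ)=30
4. join GP+VZ (d=21) ⇒ GPVZ; edges |GP|=17/2, |VZ|=8
  updated: d(F,GPVZ)=149/4, d(GPVZ,I)=105/4, d(GPVZ,LU)=251/8
5. join I+LU (d=23) ⇒ ILU; edges |I|=23/2, |LU|=6
  updated: d(F,ILU)=35, d(GPVZ,ILU)=89/3
6. join GPVZ+ILU (d=89/3) ⇒ GILPUVZ; edges |GPVZ|=13/3, |ILU|=10/3
  updated: d(F,GILPUVZ)=254/7
7. join F+GILPUVZ (d=254/7) ⇒ FGILPUVZ; edges |F|=127/7, |GILPUVZ|=139/42
final tree: (F:127/7,(((G:2,P:2):17/2,(V:5/2,Z:5/2):8):13/3,(I:23/2,(L:11/2,U:11/2):6):10/3):139/42)
total length: 3491/42

5/2,5/2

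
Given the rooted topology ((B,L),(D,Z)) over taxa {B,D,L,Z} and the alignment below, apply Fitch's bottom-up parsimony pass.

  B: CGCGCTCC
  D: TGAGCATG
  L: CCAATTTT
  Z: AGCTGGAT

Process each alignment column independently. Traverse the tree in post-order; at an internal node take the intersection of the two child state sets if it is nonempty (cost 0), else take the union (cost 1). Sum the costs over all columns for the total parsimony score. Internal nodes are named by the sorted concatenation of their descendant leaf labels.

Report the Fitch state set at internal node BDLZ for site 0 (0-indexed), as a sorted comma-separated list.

A,C,T

site 0, node BL: B={C} ∩ L={C} → {C} (+0)
site 0, node DZ: D={T} ∪ Z={A} → {A,T} (+1)
site 0, node BDLZ: BL={C} ∪ DZ={A,T} → {A,C,T} (+1)
site 1, node BL: B={G} ∪ L={C} → {C,G} (+1)
site 1, node DZ: D={G} ∩ Z={G} → {G} (+0)
site 1, node BDLZ: BL={C,G} ∩ DZ={G} → {G} (+0)
site 2, node BL: B={C} ∪ L={A} → {A,C} (+1)
site 2, node DZ: D={A} ∪ Z={C} → {A,C} (+1)
site 2, node BDLZ: BL={A,C} ∩ DZ={A,C} → {A,C} (+0)
site 3, node BL: B={G} ∪ L={A} → {A,G} (+1)
site 3, node DZ: D={G} ∪ Z={T} → {G,T} (+1)
site 3, node BDLZ: BL={A,G} ∩ DZ={G,T} → {G} (+0)
site 4, node BL: B={C} ∪ L={T} → {C,T} (+1)
site 4, node DZ: D={C} ∪ Z={G} → {C,G} (+1)
site 4, node BDLZ: BL={C,T} ∩ DZ={C,G} → {C} (+0)
site 5, node BL: B={T} ∩ L={T} → {T} (+0)
site 5, node DZ: D={A} ∪ Z={G} → {A,G} (+1)
site 5, node BDLZ: BL={T} ∪ DZ={A,G} → {A,G,T} (+1)
site 6, node BL: B={C} ∪ L={T} → {C,T} (+1)
site 6, node DZ: D={T} ∪ Z={A} → {A,T} (+1)
site 6, node BDLZ: BL={C,T} ∩ DZ={A,T} → {T} (+0)
site 7, node BL: B={C} ∪ L={T} → {C,T} (+1)
site 7, node DZ: D={G} ∪ Z={T} → {G,T} (+1)
site 7, node BDLZ: BL={C,T} ∩ DZ={G,T} → {T} (+0)
per-site changes: [2, 1, 2, 2, 2, 2, 2, 2]; total = 15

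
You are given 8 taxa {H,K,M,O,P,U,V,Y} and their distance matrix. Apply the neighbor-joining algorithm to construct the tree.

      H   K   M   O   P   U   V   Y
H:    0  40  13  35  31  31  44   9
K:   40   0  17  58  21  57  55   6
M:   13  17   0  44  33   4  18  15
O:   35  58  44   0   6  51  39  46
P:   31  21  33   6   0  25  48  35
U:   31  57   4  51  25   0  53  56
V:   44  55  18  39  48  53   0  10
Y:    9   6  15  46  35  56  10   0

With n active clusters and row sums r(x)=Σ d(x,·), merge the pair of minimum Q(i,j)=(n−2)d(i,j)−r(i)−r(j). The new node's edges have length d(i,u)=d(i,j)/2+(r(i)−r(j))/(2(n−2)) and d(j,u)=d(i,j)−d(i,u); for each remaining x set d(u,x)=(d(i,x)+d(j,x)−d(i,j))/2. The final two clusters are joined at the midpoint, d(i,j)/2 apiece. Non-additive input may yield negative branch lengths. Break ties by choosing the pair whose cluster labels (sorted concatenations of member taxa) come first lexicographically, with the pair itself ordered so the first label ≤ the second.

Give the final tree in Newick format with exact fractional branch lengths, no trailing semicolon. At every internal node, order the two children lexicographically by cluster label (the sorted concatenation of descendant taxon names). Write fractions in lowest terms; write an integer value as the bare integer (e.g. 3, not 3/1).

1. join O+P (d=6, Q=-442) ⇒ OP; edges |O|=29/3, |P|=-11/3
  updated: d(H,OP)=30, d(K,OP)=73/2, d(M,OP)=71/2, d(OP,U)=35, d(OP,V)=81/2, d(OP,Y)=75/2
2. join M+U (d=4, Q=-637/2) ⇒ MU; edges |M|=-227/20, |U|=307/20
  updated: d(H,MU)=20, d(K,MU)=35, d(MU,OP)=133/4, d(MU,V)=67/2, d(MU,Y)=67/2
3. join K+Y (d=6, Q=-489/2) ⇒ KY; edges |K|=201/16, |Y|=-105/16
  updated: d(H,KY)=43/2, d(KY,MU)=125/4, d(KY,OP)=34, d(KY,V)=59/2
4. join KY+V (d=59/2, Q=-701/4) ⇒ KVY; edges |KY|=229/24, |V|=479/24
  updated: d(H,KVY)=18, d(KVY,MU)=141/8, d(KVY,OP)=45/2
5. join H+MU (d=20, Q=-791/8) ⇒ HMU; edges |H|=297/32, |MU|=343/32
  updated: d(HMU,KVY)=125/16, d(HMU,OP)=173/8
6. join HMU+KVY (d=125/16, Q=-831/16) ⇒ HKMUVY; edges |HMU|=111/32, |KVY|=139/32
  updated: d(HKMUVY,OP)=581/32
7. join HKMUVY+OP (d=581/32) ⇒ HKMOPUVY; edges |HKMUVY|=581/64, |OP|=581/64
final tree: (((H:297/32,(M:-227/20,U:307/20):343/32):111/32,((K:201/16,Y:-105/16):229/24,V:479/24):139/32):581/64,(O:29/3,P:-11/3):581/64)
total length: 2927/32

(((H:297/32,(M:-227/20,U:307/20):343/32):111/32,((K:201/16,Y:-105/16):229/24,V:479/24):139/32):581/64,(O:29/3,P:-11/3):581/64)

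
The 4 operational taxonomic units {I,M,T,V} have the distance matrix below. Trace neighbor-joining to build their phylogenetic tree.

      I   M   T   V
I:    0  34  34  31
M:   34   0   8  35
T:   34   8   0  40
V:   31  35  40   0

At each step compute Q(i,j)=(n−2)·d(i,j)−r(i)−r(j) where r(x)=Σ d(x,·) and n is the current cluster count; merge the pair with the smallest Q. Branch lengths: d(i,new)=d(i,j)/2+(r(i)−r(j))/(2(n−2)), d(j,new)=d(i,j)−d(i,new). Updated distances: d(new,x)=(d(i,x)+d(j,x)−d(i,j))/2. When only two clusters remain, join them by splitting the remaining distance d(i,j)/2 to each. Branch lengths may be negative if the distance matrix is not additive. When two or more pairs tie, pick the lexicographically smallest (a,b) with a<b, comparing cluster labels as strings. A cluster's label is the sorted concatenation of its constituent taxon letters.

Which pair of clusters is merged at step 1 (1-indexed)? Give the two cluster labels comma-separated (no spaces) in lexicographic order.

iteration 1: select I,V (d=31, Q=-143); attach at lengths (55/4, 69/4); label the merged cluster IV
  updated: d(IV,M)=19, d(IV,T)=43/2
iteration 2: select IV,M (d=19, Q=-97/2); attach at lengths (65/4, 11/4); label the merged cluster IMV
  updated: d(IMV,T)=21/4
iteration 3: select IMV,T (d=21/4); attach at lengths (21/8, 21/8); label the merged cluster IMTV
final tree: (((I:55/4,V:69/4):65/4,M:11/4):21/8,T:21/8)
total length: 221/4

I,V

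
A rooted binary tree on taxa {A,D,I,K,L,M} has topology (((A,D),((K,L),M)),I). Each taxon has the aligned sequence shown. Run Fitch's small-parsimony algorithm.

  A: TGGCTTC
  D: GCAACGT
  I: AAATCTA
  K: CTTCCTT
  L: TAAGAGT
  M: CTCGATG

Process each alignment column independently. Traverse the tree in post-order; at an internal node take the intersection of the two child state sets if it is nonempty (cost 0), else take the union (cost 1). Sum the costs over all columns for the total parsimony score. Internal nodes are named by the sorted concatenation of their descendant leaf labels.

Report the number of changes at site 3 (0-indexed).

4

[col 0] AD: children A:{T}, D:{G} ∪→ {G,T}; cost 1
[col 0] KL: children K:{C}, L:{T} ∪→ {C,T}; cost 1
[col 0] KLM: children KL:{C,T}, M:{C} ∩→ {C}; cost 0
[col 0] ADKLM: children AD:{G,T}, KLM:{C} ∪→ {C,G,T}; cost 1
[col 0] ADIKLM: children ADKLM:{C,G,T}, I:{A} ∪→ {A,C,G,T}; cost 1
[col 1] AD: children A:{G}, D:{C} ∪→ {C,G}; cost 1
[col 1] KL: children K:{T}, L:{A} ∪→ {A,T}; cost 1
[col 1] KLM: children KL:{A,T}, M:{T} ∩→ {T}; cost 0
[col 1] ADKLM: children AD:{C,G}, KLM:{T} ∪→ {C,G,T}; cost 1
[col 1] ADIKLM: children ADKLM:{C,G,T}, I:{A} ∪→ {A,C,G,T}; cost 1
[col 2] AD: children A:{G}, D:{A} ∪→ {A,G}; cost 1
[col 2] KL: children K:{T}, L:{A} ∪→ {A,T}; cost 1
[col 2] KLM: children KL:{A,T}, M:{C} ∪→ {A,C,T}; cost 1
[col 2] ADKLM: children AD:{A,G}, KLM:{A,C,T} ∩→ {A}; cost 0
[col 2] ADIKLM: children ADKLM:{A}, I:{A} ∩→ {A}; cost 0
[col 3] AD: children A:{C}, D:{A} ∪→ {A,C}; cost 1
[col 3] KL: children K:{C}, L:{G} ∪→ {C,G}; cost 1
[col 3] KLM: children KL:{C,G}, M:{G} ∩→ {G}; cost 0
[col 3] ADKLM: children AD:{A,C}, KLM:{G} ∪→ {A,C,G}; cost 1
[col 3] ADIKLM: children ADKLM:{A,C,G}, I:{T} ∪→ {A,C,G,T}; cost 1
[col 4] AD: children A:{T}, D:{C} ∪→ {C,T}; cost 1
[col 4] KL: children K:{C}, L:{A} ∪→ {A,C}; cost 1
[col 4] KLM: children KL:{A,C}, M:{A} ∩→ {A}; cost 0
[col 4] ADKLM: children AD:{C,T}, KLM:{A} ∪→ {A,C,T}; cost 1
[col 4] ADIKLM: children ADKLM:{A,C,T}, I:{C} ∩→ {C}; cost 0
[col 5] AD: children A:{T}, D:{G} ∪→ {G,T}; cost 1
[col 5] KL: children K:{T}, L:{G} ∪→ {G,T}; cost 1
[col 5] KLM: children KL:{G,T}, M:{T} ∩→ {T}; cost 0
[col 5] ADKLM: children AD:{G,T}, KLM:{T} ∩→ {T}; cost 0
[col 5] ADIKLM: children ADKLM:{T}, I:{T} ∩→ {T}; cost 0
[col 6] AD: children A:{C}, D:{T} ∪→ {C,T}; cost 1
[col 6] KL: children K:{T}, L:{T} ∩→ {T}; cost 0
[col 6] KLM: children KL:{T}, M:{G} ∪→ {G,T}; cost 1
[col 6] ADKLM: children AD:{C,T}, KLM:{G,T} ∩→ {T}; cost 0
[col 6] ADIKLM: children ADKLM:{T}, I:{A} ∪→ {A,T}; cost 1
per-site changes: [4, 4, 3, 4, 3, 2, 3]; total = 23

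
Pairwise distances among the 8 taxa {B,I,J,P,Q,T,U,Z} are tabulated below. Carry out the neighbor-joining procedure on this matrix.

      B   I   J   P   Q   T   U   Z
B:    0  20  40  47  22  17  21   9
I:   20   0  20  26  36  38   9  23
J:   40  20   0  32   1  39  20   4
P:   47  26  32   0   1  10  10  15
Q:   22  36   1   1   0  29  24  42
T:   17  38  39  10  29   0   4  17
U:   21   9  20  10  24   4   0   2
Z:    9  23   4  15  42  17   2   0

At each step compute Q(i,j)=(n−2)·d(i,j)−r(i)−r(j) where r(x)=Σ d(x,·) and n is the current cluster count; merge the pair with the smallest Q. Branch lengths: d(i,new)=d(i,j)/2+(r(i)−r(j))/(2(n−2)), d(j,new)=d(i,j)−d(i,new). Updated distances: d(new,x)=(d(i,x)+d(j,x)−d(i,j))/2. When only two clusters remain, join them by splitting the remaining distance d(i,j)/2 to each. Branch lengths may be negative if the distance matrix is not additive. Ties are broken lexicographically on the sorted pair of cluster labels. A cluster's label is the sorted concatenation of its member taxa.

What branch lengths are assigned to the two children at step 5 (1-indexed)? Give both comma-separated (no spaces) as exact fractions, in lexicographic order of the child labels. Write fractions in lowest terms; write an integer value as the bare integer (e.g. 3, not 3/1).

51/16,105/16

iteration 1: select J,Q (d=1, Q=-305); attach at lengths (7/12, 5/12); label the merged cluster JQ
  updated: d(B,JQ)=61/2, d(I,JQ)=55/2, d(JQ,P)=16, d(JQ,T)=67/2, d(JQ,U)=43/2, d(JQ,Z)=45/2
iteration 2: select JQ,P (d=16, Q=-391/2); attach at lengths (43/4, 21/4); label the merged cluster JPQ
  updated: d(B,JPQ)=123/4, d(I,JPQ)=75/4, d(JPQ,T)=55/4, d(JPQ,U)=31/4, d(JPQ,Z)=43/4
iteration 3: select B,I (d=20, Q=-253/2); attach at lengths (69/8, 91/8); label the merged cluster BI
  updated: d(BI,JPQ)=59/4, d(BI,T)=35/2, d(BI,U)=5, d(BI,Z)=6
iteration 4: select BI,Z (d=6, Q=-61); attach at lengths (17/4, 7/4); label the merged cluster BIZ
  updated: d(BIZ,JPQ)=39/4, d(BIZ,T)=57/4, d(BIZ,U)=1/2
iteration 5: select BIZ,JPQ (d=39/4, Q=-145/4); attach at lengths (51/16, 105/16); label the merged cluster BIJPQZ
  updated: d(BIJPQZ,T)=73/8, d(BIJPQZ,U)=-3/4
iteration 6: select BIJPQZ,T (d=73/8, Q=-99/8); attach at lengths (35/16, 111/16); label the merged cluster BIJPQTZ
  updated: d(BIJPQTZ,U)=-47/16
iteration 7: select BIJPQTZ,U (d=-47/16); attach at lengths (-47/32, -47/32); label the merged cluster BIJPQTUZ
final tree: (((((B:69/8,I:91/8):17/4,Z:7/4):51/16,((J:7/12,Q:5/12):43/4,P:21/4):105/16):35/16,T:111/16):-47/32,U:-47/32)
total length: 943/16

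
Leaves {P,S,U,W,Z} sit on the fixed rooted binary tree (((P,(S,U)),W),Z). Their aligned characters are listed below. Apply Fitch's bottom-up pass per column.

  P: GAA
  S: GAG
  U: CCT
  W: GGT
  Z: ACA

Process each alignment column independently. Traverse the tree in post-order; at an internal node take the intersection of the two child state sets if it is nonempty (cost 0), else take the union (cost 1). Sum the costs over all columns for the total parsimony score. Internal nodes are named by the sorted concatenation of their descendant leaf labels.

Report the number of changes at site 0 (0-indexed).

2

[col 0] SU: children S:{G}, U:{C} ∪→ {C,G}; cost 1
[col 0] PSU: children P:{G}, SU:{C,G} ∩→ {G}; cost 0
[col 0] PSUW: children PSU:{G}, W:{G} ∩→ {G}; cost 0
[col 0] PSUWZ: children PSUW:{G}, Z:{A} ∪→ {A,G}; cost 1
[col 1] SU: children S:{A}, U:{C} ∪→ {A,C}; cost 1
[col 1] PSU: children P:{A}, SU:{A,C} ∩→ {A}; cost 0
[col 1] PSUW: children PSU:{A}, W:{G} ∪→ {A,G}; cost 1
[col 1] PSUWZ: children PSUW:{A,G}, Z:{C} ∪→ {A,C,G}; cost 1
[col 2] SU: children S:{G}, U:{T} ∪→ {G,T}; cost 1
[col 2] PSU: children P:{A}, SU:{G,T} ∪→ {A,G,T}; cost 1
[col 2] PSUW: children PSU:{A,G,T}, W:{T} ∩→ {T}; cost 0
[col 2] PSUWZ: children PSUW:{T}, Z:{A} ∪→ {A,T}; cost 1
per-site changes: [2, 3, 3]; total = 8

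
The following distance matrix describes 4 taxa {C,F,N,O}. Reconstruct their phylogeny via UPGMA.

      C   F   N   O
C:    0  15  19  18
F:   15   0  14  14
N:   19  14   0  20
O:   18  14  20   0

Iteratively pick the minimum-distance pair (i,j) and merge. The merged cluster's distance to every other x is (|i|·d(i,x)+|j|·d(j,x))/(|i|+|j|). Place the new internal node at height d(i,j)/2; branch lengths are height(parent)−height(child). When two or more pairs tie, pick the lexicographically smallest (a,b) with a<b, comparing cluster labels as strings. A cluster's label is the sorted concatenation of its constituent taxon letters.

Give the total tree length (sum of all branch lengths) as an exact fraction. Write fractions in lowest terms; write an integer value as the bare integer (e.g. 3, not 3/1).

iteration 1: select F,N (d=14); attach at lengths (7, 7); label the merged cluster FN
  updated: d(C,FN)=17, d(FN,O)=17
iteration 2: select C,FN (d=17); attach at lengths (17/2, 3/2); label the merged cluster CFN
  updated: d(CFN,O)=52/3
iteration 3: select CFN,O (d=52/3); attach at lengths (1/6, 26/3); label the merged cluster CFNO
final tree: ((C:17/2,(F:7,N:7):3/2):1/6,O:26/3)
total length: 197/6

197/6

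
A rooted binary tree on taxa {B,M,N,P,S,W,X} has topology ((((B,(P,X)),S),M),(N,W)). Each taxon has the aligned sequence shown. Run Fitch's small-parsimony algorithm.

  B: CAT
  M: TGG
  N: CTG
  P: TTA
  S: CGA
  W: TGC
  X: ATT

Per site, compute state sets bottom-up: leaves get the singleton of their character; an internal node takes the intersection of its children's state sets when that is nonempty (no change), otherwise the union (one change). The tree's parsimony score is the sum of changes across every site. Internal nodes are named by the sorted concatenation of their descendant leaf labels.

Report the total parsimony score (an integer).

11

PX@0: {T} ∪ {A} = {A,T} (union, +1)
BPX@0: {C} ∪ {A,T} = {A,C,T} (union, +1)
BPSX@0: {A,C,T} ∩ {C} = {C} (intersection, +0)
BMPSX@0: {C} ∪ {T} = {C,T} (union, +1)
NW@0: {C} ∪ {T} = {C,T} (union, +1)
BMNPSWX@0: {C,T} ∩ {C,T} = {C,T} (intersection, +0)
PX@1: {T} ∩ {T} = {T} (intersection, +0)
BPX@1: {A} ∪ {T} = {A,T} (union, +1)
BPSX@1: {A,T} ∪ {G} = {A,G,T} (union, +1)
BMPSX@1: {A,G,T} ∩ {G} = {G} (intersection, +0)
NW@1: {T} ∪ {G} = {G,T} (union, +1)
BMNPSWX@1: {G} ∩ {G,T} = {G} (intersection, +0)
PX@2: {A} ∪ {T} = {A,T} (union, +1)
BPX@2: {T} ∩ {A,T} = {T} (intersection, +0)
BPSX@2: {T} ∪ {A} = {A,T} (union, +1)
BMPSX@2: {A,T} ∪ {G} = {A,G,T} (union, +1)
NW@2: {G} ∪ {C} = {C,G} (union, +1)
BMNPSWX@2: {A,G,T} ∩ {C,G} = {G} (intersection, +0)
per-site changes: [4, 3, 4]; total = 11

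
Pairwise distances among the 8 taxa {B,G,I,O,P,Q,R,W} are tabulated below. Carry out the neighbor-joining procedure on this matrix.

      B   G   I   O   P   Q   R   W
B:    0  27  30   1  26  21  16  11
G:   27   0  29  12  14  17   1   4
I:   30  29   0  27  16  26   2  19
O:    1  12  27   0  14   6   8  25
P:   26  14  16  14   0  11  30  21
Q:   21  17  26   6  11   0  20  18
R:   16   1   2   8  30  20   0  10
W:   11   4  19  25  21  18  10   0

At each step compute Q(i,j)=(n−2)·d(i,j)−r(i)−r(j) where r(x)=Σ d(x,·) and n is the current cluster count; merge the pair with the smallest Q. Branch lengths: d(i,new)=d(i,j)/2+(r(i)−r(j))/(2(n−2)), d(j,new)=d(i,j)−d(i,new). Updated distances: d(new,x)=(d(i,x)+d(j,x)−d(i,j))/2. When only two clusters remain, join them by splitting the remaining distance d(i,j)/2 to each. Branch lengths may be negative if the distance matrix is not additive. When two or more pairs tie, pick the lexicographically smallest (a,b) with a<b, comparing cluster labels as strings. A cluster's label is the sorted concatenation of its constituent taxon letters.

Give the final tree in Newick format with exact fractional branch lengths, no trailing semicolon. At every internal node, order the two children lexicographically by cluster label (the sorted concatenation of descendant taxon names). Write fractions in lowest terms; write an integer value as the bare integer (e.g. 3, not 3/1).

iteration 1: select I,R (d=2, Q=-224); attach at lengths (37/6, -25/6); label the merged cluster IR
  updated: d(B,IR)=22, d(G,IR)=14, d(IR,O)=33/2, d(IR,P)=22, d(IR,Q)=22, d(IR,W)=27/2
iteration 2: select B,O (d=1, Q=-355/2); attach at lengths (77/20, -57/20); label the merged cluster BO
  updated: d(BO,G)=19, d(BO,IR)=75/4, d(BO,P)=39/2, d(BO,Q)=13, d(BO,W)=35/2
iteration 3: select G,W (d=4, Q=-126); attach at lengths (5/4, 11/4); label the merged cluster GW
  updated: d(BO,GW)=65/4, d(GW,IR)=47/4, d(GW,P)=31/2, d(GW,Q)=31/2
iteration 4: select GW,IR (d=47/4, Q=-393/4); attach at lengths (79/24, 203/24); label the merged cluster GIRW
  updated: d(BO,GIRW)=93/8, d(GIRW,P)=103/8, d(GIRW,Q)=103/8
iteration 5: select BO,GIRW (d=93/8, Q=-233/4); attach at lengths (15/2, 33/8); label the merged cluster BGIORW
  updated: d(BGIORW,P)=83/8, d(BGIORW,Q)=57/8
iteration 6: select BGIORW,P (d=83/8, Q=-57/2); attach at lengths (13/4, 57/8); label the merged cluster BGIOPRW
  updated: d(BGIOPRW,Q)=31/8
iteration 7: select BGIOPRW,Q (d=31/8); attach at lengths (31/16, 31/16); label the merged cluster BGIOPQRW
final tree: ((((B:77/20,O:-57/20):15/2,((G:5/4,W:11/4):79/24,(I:37/6,R:-25/6):203/24):33/8):13/4,P:57/8):31/16,Q:31/16)
total length: 357/8

((((B:77/20,O:-57/20):15/2,((G:5/4,W:11/4):79/24,(I:37/6,R:-25/6):203/24):33/8):13/4,P:57/8):31/16,Q:31/16)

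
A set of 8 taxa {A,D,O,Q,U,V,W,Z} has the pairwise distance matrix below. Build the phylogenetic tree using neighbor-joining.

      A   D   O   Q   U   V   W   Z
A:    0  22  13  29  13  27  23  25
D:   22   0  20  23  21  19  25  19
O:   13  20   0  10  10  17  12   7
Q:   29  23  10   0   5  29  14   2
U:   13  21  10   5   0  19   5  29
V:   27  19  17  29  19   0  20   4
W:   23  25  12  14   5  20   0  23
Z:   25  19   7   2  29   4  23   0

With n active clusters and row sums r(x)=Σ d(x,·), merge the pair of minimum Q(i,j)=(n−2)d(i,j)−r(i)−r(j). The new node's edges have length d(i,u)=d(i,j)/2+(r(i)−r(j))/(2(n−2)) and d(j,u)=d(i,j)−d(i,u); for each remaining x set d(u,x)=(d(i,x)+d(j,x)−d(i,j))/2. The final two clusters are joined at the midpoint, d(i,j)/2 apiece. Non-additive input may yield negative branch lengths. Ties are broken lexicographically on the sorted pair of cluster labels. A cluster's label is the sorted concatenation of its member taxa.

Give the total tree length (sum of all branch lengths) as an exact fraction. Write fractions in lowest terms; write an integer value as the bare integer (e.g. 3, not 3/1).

1737/32

1. join V+Z (d=4, Q=-220) ⇒ VZ; edges |V|=25/6, |Z|=-1/6
  updated: d(A,VZ)=24, d(D,VZ)=17, d(O,VZ)=10, d(Q,VZ)=27/2, d(U,VZ)=22, d(VZ,W)=39/2
2. join U+W (d=5, Q=-299/2) ⇒ UW; edges |U|=1/4, |W|=19/4
  updated: d(A,UW)=31/2, d(D,UW)=41/2, d(O,UW)=17/2, d(Q,UW)=7, d(UW,VZ)=73/4
3. join Q+UW (d=7, Q=-497/4) ⇒ QUW; edges |Q|=163/32, |UW|=61/32
  updated: d(A,QUW)=75/4, d(D,QUW)=73/4, d(O,QUW)=23/4, d(QUW,VZ)=99/8
4. join D+VZ (d=17, Q=-717/8) ⇒ DVZ; edges |D|=173/16, |VZ|=99/16
  updated: d(A,DVZ)=29/2, d(DVZ,O)=13/2, d(DVZ,QUW)=109/16
5. join A+O (d=13, Q=-91/2) ⇒ AO; edges |A|=47/4, |O|=5/4
  updated: d(AO,DVZ)=4, d(AO,QUW)=23/4
6. join AO+DVZ (d=4, Q=-265/16) ⇒ ADOVZ; edges |AO|=47/32, |DVZ|=81/32
  updated: d(ADOVZ,QUW)=137/32
7. join ADOVZ+QUW (d=137/32) ⇒ ADOQUVWZ; edges |ADOVZ|=137/64, |QUW|=137/64
final tree: (((A:47/4,O:5/4):47/32,(D:173/16,(V:25/6,Z:-1/6):99/16):81/32):137/64,(Q:163/32,(U:1/4,W:19/4):61/32):137/64)
total length: 1737/32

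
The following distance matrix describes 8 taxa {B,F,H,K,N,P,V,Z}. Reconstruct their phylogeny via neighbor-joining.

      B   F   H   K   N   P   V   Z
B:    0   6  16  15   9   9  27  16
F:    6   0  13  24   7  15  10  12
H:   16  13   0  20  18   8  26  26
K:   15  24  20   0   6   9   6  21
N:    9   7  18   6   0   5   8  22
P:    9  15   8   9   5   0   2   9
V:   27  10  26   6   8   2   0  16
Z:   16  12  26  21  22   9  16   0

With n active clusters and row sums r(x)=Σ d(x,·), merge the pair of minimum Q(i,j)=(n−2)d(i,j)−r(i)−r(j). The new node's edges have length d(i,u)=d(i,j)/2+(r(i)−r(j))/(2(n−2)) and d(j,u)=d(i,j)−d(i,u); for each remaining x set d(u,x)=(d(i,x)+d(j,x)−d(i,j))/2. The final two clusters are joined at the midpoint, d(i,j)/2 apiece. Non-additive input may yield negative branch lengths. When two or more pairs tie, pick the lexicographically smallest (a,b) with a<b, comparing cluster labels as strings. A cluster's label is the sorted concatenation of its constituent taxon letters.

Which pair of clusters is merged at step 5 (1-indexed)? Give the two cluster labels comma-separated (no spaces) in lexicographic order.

B,HKNPV

1. join K+V (d=6, Q=-160) ⇒ KV; edges |K|=7/2, |V|=5/2
  updated: d(B,KV)=18, d(F,KV)=14, d(H,KV)=20, d(KV,N)=4, d(KV,P)=5/2, d(KV,Z)=31/2
2. join KV+N (d=4, Q=-119) ⇒ KNV; edges |KV|=29/10, |N|=11/10
  updated: d(B,KNV)=23/2, d(F,KNV)=17/2, d(H,KNV)=17, d(KNV,P)=7/4, d(KNV,Z)=67/4
3. join KNV+P (d=7/4, Q=-365/4) ⇒ KNPV; edges |KNV|=79/32, |P|=-23/32
  updated: d(B,KNPV)=75/8, d(F,KNPV)=87/8, d(H,KNPV)=93/8, d(KNPV,Z)=12
4. join H+KNPV (d=93/8, Q=-605/8) ⇒ HKNPV; edges |H|=461/48, |KNPV|=97/48
  updated: d(B,HKNPV)=55/8, d(F,HKNPV)=49/8, d(HKNPV,Z)=211/16
5. join B+HKNPV (d=55/8, Q=-661/16) ⇒ BHKNPV; edges |B|=263/64, |HKNPV|=177/64
  updated: d(BHKNPV,F)=21/8, d(BHKNPV,Z)=357/32
6. join BHKNPV+F (d=21/8, Q=-825/32) ⇒ BFHKNPV; edges |BHKNPV|=57/64, |F|=111/64
  updated: d(BFHKNPV,Z)=657/64
7. join BFHKNPV+Z (d=657/64) ⇒ BFHKNPVZ; edges |BFHKNPV|=657/128, |Z|=657/128
final tree: (((B:263/64,(H:461/48,(((K:7/2,V:5/2):29/10,N:11/10):79/32,P:-23/32):97/48):177/64):57/64,F:111/64):657/128,Z:657/128)
total length: 2761/64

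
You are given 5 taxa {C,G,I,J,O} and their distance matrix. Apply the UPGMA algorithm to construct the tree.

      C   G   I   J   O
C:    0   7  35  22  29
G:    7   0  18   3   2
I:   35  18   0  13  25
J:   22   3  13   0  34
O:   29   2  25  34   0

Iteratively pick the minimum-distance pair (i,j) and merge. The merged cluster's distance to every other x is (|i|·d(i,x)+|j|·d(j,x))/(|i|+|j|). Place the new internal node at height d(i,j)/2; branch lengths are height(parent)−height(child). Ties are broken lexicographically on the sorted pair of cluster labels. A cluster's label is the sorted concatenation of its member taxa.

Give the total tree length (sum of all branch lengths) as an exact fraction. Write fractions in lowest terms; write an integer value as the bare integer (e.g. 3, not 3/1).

118/3

iteration 1: select G,O (d=2); attach at lengths (1, 1); label the merged cluster GO
  updated: d(C,GO)=18, d(GO,I)=43/2, d(GO,J)=37/2
iteration 2: select I,J (d=13); attach at lengths (13/2, 13/2); label the merged cluster IJ
  updated: d(C,IJ)=57/2, d(GO,IJ)=20
iteration 3: select C,GO (d=18); attach at lengths (9, 8); label the merged cluster CGO
  updated: d(CGO,IJ)=137/6
iteration 4: select CGO,IJ (d=137/6); attach at lengths (29/12, 59/12); label the merged cluster CGIJO
final tree: ((C:9,(G:1,O:1):8):29/12,(I:13/2,J:13/2):59/12)
total length: 118/3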